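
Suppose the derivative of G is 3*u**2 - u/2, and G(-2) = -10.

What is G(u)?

G(u) = u**3 - u**2/4 - 1

Integrate term by term and add the pieces.
A general antiderivative is u**3 - u**2/4 + C.
The condition gives C = -10 - (-9) = -1.
So G(u) = u**3 - u**2/4 - 1.
Check: d/du[u**3 - u**2/4 - 1] = 3*u**2 - u/2 = G'(u).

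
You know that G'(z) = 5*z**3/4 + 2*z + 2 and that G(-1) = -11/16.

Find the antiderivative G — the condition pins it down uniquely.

Integrate term by term and add the pieces.
A general antiderivative is 5*z**4/16 + z**2 + 2*z + C.
The condition gives C = -11/16 - (-11/16) = 0.
So G(z) = z*(5*z**3 + 16*z + 32)/16.
Check: d/dz[z*(5*z**3 + 16*z + 32)/16] = 5*z**3/4 + 2*z + 2 = G'(z).

G(z) = z*(5*z**3 + 16*z + 32)/16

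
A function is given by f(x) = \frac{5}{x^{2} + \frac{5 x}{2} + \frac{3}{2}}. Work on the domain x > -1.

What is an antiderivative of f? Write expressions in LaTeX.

The denominator factors as \left(x + 1\right) \left(2 x + 3\right); partial fractions split f into directly integrable pieces: - \frac{20}{2 x + 3} + \frac{10}{x + 1}.
Check: d/dx[10 \log{\left(x + 1 \right)} - 10 \log{\left(x + \frac{3}{2} \right)}] = \frac{10}{2 x^{2} + 5 x + 3}, which equals f(x).

An antiderivative is F(x) = 10 \log{\left(x + 1 \right)} - 10 \log{\left(x + \frac{3}{2} \right)}.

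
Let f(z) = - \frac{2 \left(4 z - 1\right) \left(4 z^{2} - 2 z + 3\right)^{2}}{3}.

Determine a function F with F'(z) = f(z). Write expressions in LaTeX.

f matches the chain-rule pattern g'(h)*h' with inner function h(z) = - \frac{4 z^{2}}{3} + \frac{2 z}{3} - 1; substituting u = h(z) collapses the integral.
Check: d/dz[- \frac{64 z^{6}}{9} + \frac{32 z^{5}}{3} - \frac{64 z^{4}}{3} + \frac{152 z^{3}}{9} - 16 z^{2} + 6 z] = - \frac{128 z^{5}}{3} + \frac{160 z^{4}}{3} - \frac{256 z^{3}}{3} + \frac{152 z^{2}}{3} - 32 z + 6, which equals f(z).

An antiderivative is F(z) = - \frac{64 z^{6}}{9} + \frac{32 z^{5}}{3} - \frac{64 z^{4}}{3} + \frac{152 z^{3}}{9} - 16 z^{2} + 6 z.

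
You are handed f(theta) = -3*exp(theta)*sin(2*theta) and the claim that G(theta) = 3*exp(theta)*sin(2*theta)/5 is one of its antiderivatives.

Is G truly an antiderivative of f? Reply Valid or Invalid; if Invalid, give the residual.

Invalid: d/dtheta[G] - f = 18*exp(theta)*sin(2*theta)/5 + 6*exp(theta)*cos(2*theta)/5, which is not 0.

d/dtheta[G] = 3*exp(theta)*sin(2*theta)/5 + 6*exp(theta)*cos(2*theta)/5
d/dtheta[G] - f(theta) = 18*exp(theta)*sin(2*theta)/5 + 6*exp(theta)*cos(2*theta)/5 != 0.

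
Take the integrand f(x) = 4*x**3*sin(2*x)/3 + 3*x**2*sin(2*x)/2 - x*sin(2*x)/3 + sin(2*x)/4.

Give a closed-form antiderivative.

An antiderivative is F(x) = -2*x**3*cos(2*x)/3 + x**2*sin(2*x) - 3*x**2*cos(2*x)/4 + 3*x*sin(2*x)/4 + 7*x*cos(2*x)/6 - 7*sin(2*x)/12 + cos(2*x)/4.

Integrate term by term and add the pieces.
Check: d/dx[-2*x**3*cos(2*x)/3 + x**2*sin(2*x) - 3*x**2*cos(2*x)/4 + 3*x*sin(2*x)/4 + 7*x*cos(2*x)/6 - 7*sin(2*x)/12 + cos(2*x)/4] = 4*x**3*sin(2*x)/3 + 3*x**2*sin(2*x)/2 - x*sin(2*x)/3 + sin(2*x)/4 = f(x).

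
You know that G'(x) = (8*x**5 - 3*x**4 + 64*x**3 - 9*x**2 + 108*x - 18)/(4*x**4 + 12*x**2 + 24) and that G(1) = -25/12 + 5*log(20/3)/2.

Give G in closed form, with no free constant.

For G(x) to be correct, d/dx[G] must agree with the stated G'(x) identically.
A general antiderivative is x**2 - 3*x/4 + 5*log(2*x**4/3 + 2*x**2 + 4)/2 - 4/3 + C.
The condition gives C = -25/12 + 5*log(20/3)/2 - (-13/12 + 5*log(20/3)/2) = -1.
So G(x) = x**2 - 3*x/4 + 5*log(2*x**4/3 + 2*x**2 + 4)/2 - 7/3.
Check: d/dx[x**2 - 3*x/4 + 5*log(2*x**4/3 + 2*x**2 + 4)/2 - 7/3] = (8*x**5 - 3*x**4 + 64*x**3 - 9*x**2 + 108*x - 18)/(4*x**4 + 12*x**2 + 24) = G'(x).

G(x) = x**2 - 3*x/4 + 5*log(2*x**4/3 + 2*x**2 + 4)/2 - 7/3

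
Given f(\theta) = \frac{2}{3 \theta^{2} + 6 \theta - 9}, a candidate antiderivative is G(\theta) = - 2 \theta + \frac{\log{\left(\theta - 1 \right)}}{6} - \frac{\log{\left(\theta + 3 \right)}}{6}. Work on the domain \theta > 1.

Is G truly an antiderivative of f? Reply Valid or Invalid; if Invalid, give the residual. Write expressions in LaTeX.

d/d\theta[G] = \frac{- 6 \theta^{2} - 12 \theta + 20}{3 \theta^{2} + 6 \theta - 9}
d/d\theta[G] - f(\theta) = -2 != 0.

Invalid: d/d\theta[G] - f = -2, which is not 0.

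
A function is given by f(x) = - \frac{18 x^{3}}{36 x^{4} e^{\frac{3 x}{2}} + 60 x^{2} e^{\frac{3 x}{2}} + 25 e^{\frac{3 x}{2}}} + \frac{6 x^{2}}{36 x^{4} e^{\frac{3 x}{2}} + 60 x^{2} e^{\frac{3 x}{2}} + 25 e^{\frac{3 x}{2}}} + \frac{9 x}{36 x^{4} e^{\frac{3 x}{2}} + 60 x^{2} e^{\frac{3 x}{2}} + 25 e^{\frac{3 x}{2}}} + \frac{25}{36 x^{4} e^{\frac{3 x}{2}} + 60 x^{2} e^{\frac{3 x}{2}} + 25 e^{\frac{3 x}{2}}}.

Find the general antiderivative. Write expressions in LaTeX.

Integrate term by term and add the pieces.
Check: d/dx[\frac{2 x}{6 x^{2} e^{\frac{3 x}{2}} + 5 e^{\frac{3 x}{2}}} - \frac{2}{6 x^{2} e^{\frac{3 x}{2}} + 5 e^{\frac{3 x}{2}}}] = \frac{- 18 x^{3} + 6 x^{2} + 9 x + 25}{36 x^{4} e^{\frac{3 x}{2}} + 60 x^{2} e^{\frac{3 x}{2}} + 25 e^{\frac{3 x}{2}}}, which equals f(x).

F(x) = \frac{2 x}{6 x^{2} e^{\frac{3 x}{2}} + 5 e^{\frac{3 x}{2}}} - \frac{2}{6 x^{2} e^{\frac{3 x}{2}} + 5 e^{\frac{3 x}{2}}} + C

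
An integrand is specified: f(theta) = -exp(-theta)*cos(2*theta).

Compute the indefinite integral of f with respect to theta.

F(theta) = (-2*sin(2*theta) + cos(2*theta))*exp(-theta)/5 + C

Check any antiderivative F(theta) by computing F'(theta) and comparing it with f(theta).
Check: d/dtheta[(-2*sin(2*theta) + cos(2*theta))*exp(-theta)/5] = -exp(-theta)*cos(2*theta) = f(theta).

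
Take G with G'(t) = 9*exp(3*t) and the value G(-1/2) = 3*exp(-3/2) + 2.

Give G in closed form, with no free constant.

Any candidate G(t) must reproduce the stated G'(t) exactly.
A general antiderivative is 3*exp(3*t) + C.
The condition gives C = 3*exp(-3/2) + 2 - (3*exp(-3/2)) = 2.
So G(t) = 3*exp(3*t) + 2.
Check: d/dt[3*exp(3*t) + 2] = 9*exp(3*t) = G'(t).

G(t) = 3*exp(3*t) + 2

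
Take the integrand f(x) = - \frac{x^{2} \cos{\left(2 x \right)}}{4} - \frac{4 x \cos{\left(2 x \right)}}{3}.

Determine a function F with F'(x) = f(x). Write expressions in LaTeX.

An antiderivative is F(x) = - \frac{x^{2} \sin{\left(2 x \right)}}{8} - \frac{2 x \sin{\left(2 x \right)}}{3} - \frac{x \cos{\left(2 x \right)}}{8} + \frac{\sin{\left(2 x \right)}}{16} - \frac{\cos{\left(2 x \right)}}{3}.

Integrate term by term and add the pieces.
Check: d/dx[- \frac{x^{2} \sin{\left(2 x \right)}}{8} - \frac{2 x \sin{\left(2 x \right)}}{3} - \frac{x \cos{\left(2 x \right)}}{8} + \frac{\sin{\left(2 x \right)}}{16} - \frac{\cos{\left(2 x \right)}}{3}] = - \frac{x^{2} \cos{\left(2 x \right)}}{4} - \frac{4 x \cos{\left(2 x \right)}}{3} = f(x).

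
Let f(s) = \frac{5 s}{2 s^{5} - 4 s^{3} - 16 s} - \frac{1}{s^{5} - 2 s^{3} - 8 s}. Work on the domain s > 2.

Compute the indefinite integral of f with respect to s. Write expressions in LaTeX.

F(s) = \frac{\log{\left(s \right)}}{8} + \frac{\log{\left(s - 2 \right)}}{12} - \frac{\log{\left(s + 2 \right)}}{8} - \frac{\log{\left(s^{2} + 2 \right)}}{24} - \frac{5 \sqrt{2} \operatorname{atan}{\left(\frac{\sqrt{2} s}{2} \right)}}{24} + C

Factor the denominator (2 s \left(s - 2\right) \left(s + 2\right) \left(s^{2} + 2\right)) and decompose: f = - \frac{s + 5}{12 \left(s^{2} + 2\right)} - \frac{1}{8 \left(s + 2\right)} + \frac{1}{12 \left(s - 2\right)} + \frac{1}{8 s}; each piece integrates to a log, atan, or power term.
Check: d/ds[\frac{\log{\left(s \right)}}{8} + \frac{\log{\left(s - 2 \right)}}{12} - \frac{\log{\left(s + 2 \right)}}{8} - \frac{\log{\left(s^{2} + 2 \right)}}{24} - \frac{5 \sqrt{2} \operatorname{atan}{\left(\frac{\sqrt{2} s}{2} \right)}}{24}] = \frac{5 s - 2}{2 s^{5} - 4 s^{3} - 16 s}, which equals f(s).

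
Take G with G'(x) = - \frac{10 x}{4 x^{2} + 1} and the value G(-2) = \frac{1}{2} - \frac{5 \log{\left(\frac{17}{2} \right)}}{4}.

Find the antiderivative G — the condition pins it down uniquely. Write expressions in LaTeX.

G(x) = \frac{1}{2} - \frac{5 \log{\left(2 x^{2} + \frac{1}{2} \right)}}{4}

The substitution u = 2 x^{2} + \frac{1}{2} works: G'(x) is exactly (dG/du)*(du/dx) for that inner function.
A general antiderivative is - \frac{5 \log{\left(2 x^{2} + \frac{1}{2} \right)}}{4} + C.
The condition gives C = \frac{1}{2} - \frac{5 \log{\left(\frac{17}{2} \right)}}{4} - (- \frac{5 \log{\left(\frac{17}{2} \right)}}{4}) = \frac{1}{2}.
So G(x) = \frac{1}{2} - \frac{5 \log{\left(2 x^{2} + \frac{1}{2} \right)}}{4}.
Check: d/dx[\frac{1}{2} - \frac{5 \log{\left(2 x^{2} + \frac{1}{2} \right)}}{4}] = - \frac{10 x}{4 x^{2} + 1} = G'(x).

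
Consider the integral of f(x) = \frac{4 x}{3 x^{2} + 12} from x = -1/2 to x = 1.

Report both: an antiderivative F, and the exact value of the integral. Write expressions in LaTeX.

The substitution u = x^{2} + 4 works: f is exactly (dF/du)*(du/dx) for that inner function.
F(x) = \frac{2 \log{\left(x^{2} + 4 \right)}}{3} is an antiderivative of f.
Check: d/dx[\frac{2 \log{\left(x^{2} + 4 \right)}}{3}] = \frac{4 x}{3 x^{2} + 12} = f(x).
F(1) = \frac{2 \log{\left(5 \right)}}{3}; F(-1/2) = \frac{2 \log{\left(\frac{17}{4} \right)}}{3}.
Integral = F(1) - F(-1/2) = - \frac{2 \log{\left(\frac{17}{4} \right)}}{3} + \frac{2 \log{\left(5 \right)}}{3}.

Antiderivative: F(x) = \frac{2 \log{\left(x^{2} + 4 \right)}}{3}; value = - \frac{2 \log{\left(\frac{17}{4} \right)}}{3} + \frac{2 \log{\left(5 \right)}}{3}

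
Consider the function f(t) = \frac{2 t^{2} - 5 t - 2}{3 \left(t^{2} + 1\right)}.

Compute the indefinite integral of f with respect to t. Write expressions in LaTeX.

F(t) = \frac{4 t - 5 \log{\left(t^{2} + 1 \right)} - 8 \operatorname{atan}{\left(t \right)}}{6} + C

Whatever form F(t) takes, F'(t) = f(t) is non-negotiable.
Check: d/dt[\frac{4 t - 5 \log{\left(t^{2} + 1 \right)} - 8 \operatorname{atan}{\left(t \right)}}{6}] = \frac{2 t^{2} - 5 t - 2}{3 t^{2} + 3}, which equals f(t).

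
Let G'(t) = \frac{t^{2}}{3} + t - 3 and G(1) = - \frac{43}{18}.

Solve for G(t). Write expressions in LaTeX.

G(t) = \frac{t \left(2 t^{2} + 9 t - 54\right)}{18}

Integrate term by term and add the pieces.
A general antiderivative is \frac{t^{3}}{9} + \frac{t^{2}}{2} - 3 t + C.
The condition gives C = - \frac{43}{18} - (- \frac{43}{18}) = 0.
So G(t) = \frac{t \left(2 t^{2} + 9 t - 54\right)}{18}.
Check: d/dt[\frac{t \left(2 t^{2} + 9 t - 54\right)}{18}] = \frac{t^{2}}{3} + t - 3 = G'(t).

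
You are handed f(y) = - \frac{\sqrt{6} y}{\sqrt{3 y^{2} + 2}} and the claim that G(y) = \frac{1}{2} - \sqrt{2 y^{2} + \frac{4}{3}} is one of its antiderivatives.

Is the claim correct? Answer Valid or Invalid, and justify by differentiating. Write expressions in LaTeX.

d/dy[G] = - \frac{\sqrt{6} y}{\sqrt{3 y^{2} + 2}}
This equals f(y) exactly, so the claim holds.

Valid - the claim checks out under differentiation.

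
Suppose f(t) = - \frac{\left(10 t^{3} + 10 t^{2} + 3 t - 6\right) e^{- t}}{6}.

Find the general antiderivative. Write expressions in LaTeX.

f has the shape u'v + uv' for u = \frac{5 t^{3}}{3} + \frac{20 t^{2}}{3} + \frac{83 t}{6} + \frac{77}{6} and v = e^{- t} — it is the derivative of the product u*v.
Check: d/dt[\frac{\left(10 t^{3} + 40 t^{2} + 83 t + 77\right) e^{- t}}{6}] = \frac{\left(- 10 t^{3} - 10 t^{2} - 3 t + 6\right) e^{- t}}{6}, which equals f(t).

F(t) = \frac{\left(10 t^{3} + 40 t^{2} + 83 t + 77\right) e^{- t}}{6} + C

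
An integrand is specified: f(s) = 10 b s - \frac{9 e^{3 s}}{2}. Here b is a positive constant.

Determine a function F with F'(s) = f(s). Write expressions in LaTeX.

An antiderivative is F(s) = \frac{10 b s^{2} - 3 e^{3 s}}{2}.

The integrand splits into summands that can be handled one at a time.
Check: d/ds[\frac{10 b s^{2} - 3 e^{3 s}}{2}] = 10 b s - \frac{9 e^{3 s}}{2} = f(s).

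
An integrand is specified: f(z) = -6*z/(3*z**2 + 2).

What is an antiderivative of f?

An antiderivative is F(z) = -log(3*z**2 + 2).

f matches the chain-rule pattern g'(h)*h' with inner function h(z) = 3*z**2 + 2; substituting u = h(z) collapses the integral.
Check: d/dz[-log(3*z**2 + 2)] = -6*z/(3*z**2 + 2) = f(z).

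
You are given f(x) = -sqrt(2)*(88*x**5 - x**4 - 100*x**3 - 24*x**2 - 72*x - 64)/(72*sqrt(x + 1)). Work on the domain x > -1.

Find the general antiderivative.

Recognize the product-rule pattern: f = u'v + uv' with u = sqrt(2*x + 2)/3, v = -2*x**5/3 + 3*x**4/4 + x**3/3 + 2*x + 4/3, so integration by parts undoes it.
Check: d/dx[sqrt(2*x + 2)*(-2*x**5/3 + 3*x**4/4 + x**3/3 + 2*x + 4/3)/3] = (-88*sqrt(2)*x**5 + sqrt(2)*x**4 + 100*sqrt(2)*x**3 + 24*sqrt(2)*x**2 + 72*sqrt(2)*x + 64*sqrt(2))/(72*sqrt(x + 1)), which equals f(x).

F(x) = sqrt(2*x + 2)*(-2*x**5/3 + 3*x**4/4 + x**3/3 + 2*x + 4/3)/3 + C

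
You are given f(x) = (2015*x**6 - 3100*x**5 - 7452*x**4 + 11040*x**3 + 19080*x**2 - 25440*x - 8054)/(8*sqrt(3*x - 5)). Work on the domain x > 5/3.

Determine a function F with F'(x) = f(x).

f has the shape u'v + uv' for u = 4*sqrt(3*x - 5)/3 and v = -4*(5 - 3*x**2/4)**3 + (2*x**2 - 3/2)**3 — it is the derivative of the product u*v.
Check: d/dx[155*x**6*sqrt(3*x - 5)/12 - 69*x**4*sqrt(3*x - 5) + 318*x**2*sqrt(3*x - 5) - 4027*sqrt(3*x - 5)/6] = (2015*x**6 - 3100*x**5 - 7452*x**4 + 11040*x**3 + 19080*x**2 - 25440*x - 8054)/(8*sqrt(3*x - 5)) = f(x).

An antiderivative is F(x) = 155*x**6*sqrt(3*x - 5)/12 - 69*x**4*sqrt(3*x - 5) + 318*x**2*sqrt(3*x - 5) - 4027*sqrt(3*x - 5)/6.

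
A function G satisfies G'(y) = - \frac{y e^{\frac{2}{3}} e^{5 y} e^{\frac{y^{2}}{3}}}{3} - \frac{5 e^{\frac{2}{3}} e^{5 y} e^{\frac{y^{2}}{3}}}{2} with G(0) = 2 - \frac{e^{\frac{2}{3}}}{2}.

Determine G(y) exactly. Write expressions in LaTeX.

G(y) = - \frac{e^{\frac{2}{3}} e^{5 y} e^{\frac{y^{2}}{3}} - 4}{2}

G'(y) matches the chain-rule pattern g'(h)*h' with inner function h(y) = \frac{y^{2}}{3} + 5 y + \frac{2}{3}; substituting u = h(y) collapses the integral.
A general antiderivative is - \frac{e^{\frac{y^{2}}{3} + 5 y + \frac{2}{3}}}{2} + C.
The condition gives C = 2 - \frac{e^{\frac{2}{3}}}{2} - (- \frac{e^{\frac{2}{3}}}{2}) = 2.
So G(y) = - \frac{e^{\frac{2}{3}} e^{5 y} e^{\frac{y^{2}}{3}} - 4}{2}.
Check: d/dy[- \frac{e^{\frac{2}{3}} e^{5 y} e^{\frac{y^{2}}{3}} - 4}{2}] = - \frac{y e^{\frac{2}{3}} e^{5 y} e^{\frac{y^{2}}{3}}}{3} - \frac{5 e^{\frac{2}{3}} e^{5 y} e^{\frac{y^{2}}{3}}}{2} = G'(y).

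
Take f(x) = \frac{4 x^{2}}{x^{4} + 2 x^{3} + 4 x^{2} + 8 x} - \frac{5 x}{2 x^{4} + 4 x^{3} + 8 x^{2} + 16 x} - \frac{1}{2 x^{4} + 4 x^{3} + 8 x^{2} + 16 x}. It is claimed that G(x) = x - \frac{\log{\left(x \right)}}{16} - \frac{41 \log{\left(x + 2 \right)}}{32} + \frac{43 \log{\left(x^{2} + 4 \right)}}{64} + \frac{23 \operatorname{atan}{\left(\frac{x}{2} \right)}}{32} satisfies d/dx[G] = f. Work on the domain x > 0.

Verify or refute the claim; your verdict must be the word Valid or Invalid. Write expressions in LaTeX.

d/dx[G] = \frac{2 x^{4} + 4 x^{3} + 16 x^{2} + 11 x - 1}{2 x^{4} + 4 x^{3} + 8 x^{2} + 16 x}
d/dx[G] - f(x) = 1 != 0.

Invalid: d/dx[G] - f = 1, which is not 0.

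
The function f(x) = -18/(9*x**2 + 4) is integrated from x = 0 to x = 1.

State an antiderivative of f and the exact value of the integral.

Differentiate the proposed F(x) back; it has to land on f(x) exactly.
F(x) = -3*atan(3*x/2) is an antiderivative of f.
Check: d/dx[-3*atan(3*x/2)] = -18/(9*x**2 + 4) = f(x).
F(1) = -3*atan(3/2); F(0) = 0.
Integral = F(1) - F(0) = -3*atan(3/2).

Antiderivative: F(x) = -3*atan(3*x/2); value = -3*atan(3/2)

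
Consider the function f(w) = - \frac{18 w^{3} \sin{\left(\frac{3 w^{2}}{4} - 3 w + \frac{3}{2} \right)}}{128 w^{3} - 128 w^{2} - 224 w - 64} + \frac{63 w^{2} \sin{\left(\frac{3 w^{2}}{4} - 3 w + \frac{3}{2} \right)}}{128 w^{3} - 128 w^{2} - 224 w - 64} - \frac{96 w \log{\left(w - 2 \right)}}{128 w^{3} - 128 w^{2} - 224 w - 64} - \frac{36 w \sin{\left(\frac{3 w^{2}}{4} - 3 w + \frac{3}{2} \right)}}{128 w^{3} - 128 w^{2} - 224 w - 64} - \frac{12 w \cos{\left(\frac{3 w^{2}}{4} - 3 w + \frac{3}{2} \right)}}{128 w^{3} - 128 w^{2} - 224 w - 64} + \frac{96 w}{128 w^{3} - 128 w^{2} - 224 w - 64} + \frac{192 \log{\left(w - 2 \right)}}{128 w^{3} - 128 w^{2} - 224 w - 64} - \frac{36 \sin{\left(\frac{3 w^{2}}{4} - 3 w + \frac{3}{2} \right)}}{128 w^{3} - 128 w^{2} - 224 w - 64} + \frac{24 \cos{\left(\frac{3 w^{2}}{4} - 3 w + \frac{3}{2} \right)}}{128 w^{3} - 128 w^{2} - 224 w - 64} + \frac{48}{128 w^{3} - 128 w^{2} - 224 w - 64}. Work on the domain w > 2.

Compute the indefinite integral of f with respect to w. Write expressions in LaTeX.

Recognize the product-rule pattern: f = u'v + uv' with u = - \frac{3}{4 \left(2 w + 1\right)}, v = - 2 \log{\left(w - 2 \right)} - \frac{\cos{\left(\frac{3 w^{2}}{4} - 3 w + \frac{3}{2} \right)}}{4}, so integration by parts undoes it.
Check: d/dw[\frac{3 \left(8 \log{\left(w - 2 \right)} + \cos{\left(\frac{3 w^{2}}{4} - 3 w + \frac{3}{2} \right)}\right)}{16 \left(2 w + 1\right)}] = \frac{- 18 w^{3} \sin{\left(\frac{3 w^{2}}{4} - 3 w + \frac{3}{2} \right)} + 63 w^{2} \sin{\left(\frac{3 w^{2}}{4} - 3 w + \frac{3}{2} \right)} - 96 w \log{\left(w - 2 \right)} - 36 w \sin{\left(\frac{3 w^{2}}{4} - 3 w + \frac{3}{2} \right)} - 12 w \cos{\left(\frac{3 w^{2}}{4} - 3 w + \frac{3}{2} \right)} + 96 w + 192 \log{\left(w - 2 \right)} - 36 \sin{\left(\frac{3 w^{2}}{4} - 3 w + \frac{3}{2} \right)} + 24 \cos{\left(\frac{3 w^{2}}{4} - 3 w + \frac{3}{2} \right)} + 48}{128 w^{3} - 128 w^{2} - 224 w - 64}, which equals f(w).

F(w) = \frac{3 \left(8 \log{\left(w - 2 \right)} + \cos{\left(\frac{3 w^{2}}{4} - 3 w + \frac{3}{2} \right)}\right)}{16 \left(2 w + 1\right)} + C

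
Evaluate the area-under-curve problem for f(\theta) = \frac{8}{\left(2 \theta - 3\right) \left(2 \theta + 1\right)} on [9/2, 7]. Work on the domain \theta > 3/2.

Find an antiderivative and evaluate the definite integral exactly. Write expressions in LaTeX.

Antiderivative: F(\theta) = \log{\left(\theta - \frac{3}{2} \right)} - \log{\left(\theta + \frac{1}{2} \right)}; value = - \log{\left(\frac{15}{2} \right)} - \log{\left(3 \right)} + \log{\left(5 \right)} + \log{\left(\frac{11}{2} \right)}

Factor the denominator (\left(2 \theta - 3\right) \left(2 \theta + 1\right)) and decompose: f = - \frac{2}{2 \theta + 1} + \frac{2}{2 \theta - 3}; each piece integrates to a log, atan, or power term.
F(\theta) = \log{\left(\theta - \frac{3}{2} \right)} - \log{\left(\theta + \frac{1}{2} \right)} is an antiderivative of f.
Check: d/d\theta[\log{\left(\theta - \frac{3}{2} \right)} - \log{\left(\theta + \frac{1}{2} \right)}] = \frac{8}{4 \theta^{2} - 4 \theta - 3}, which equals f(\theta).
F(7) = - \log{\left(\frac{15}{2} \right)} + \log{\left(\frac{11}{2} \right)}; F(9/2) = - \log{\left(5 \right)} + \log{\left(3 \right)}.
Integral = F(7) - F(9/2) = - \log{\left(\frac{15}{2} \right)} - \log{\left(3 \right)} + \log{\left(5 \right)} + \log{\left(\frac{11}{2} \right)}.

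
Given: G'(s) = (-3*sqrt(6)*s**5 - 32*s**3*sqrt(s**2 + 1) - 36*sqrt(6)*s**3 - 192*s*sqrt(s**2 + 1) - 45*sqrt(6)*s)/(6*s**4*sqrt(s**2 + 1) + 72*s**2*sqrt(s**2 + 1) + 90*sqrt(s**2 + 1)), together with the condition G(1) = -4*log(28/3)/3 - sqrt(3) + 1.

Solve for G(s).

A candidate passes only if d/ds[G] lands on the given G'(s) exactly.
A general antiderivative is -sqrt(3*s**2/2 + 3/2) - 4*log(s**4/3 + 4*s**2 + 5)/3 + C.
The condition gives C = -4*log(28/3)/3 - sqrt(3) + 1 - (-4*log(28/3)/3 - sqrt(3)) = 1.
So G(s) = -sqrt(6)*sqrt(s**2 + 1)/2 - 4*log(s**4/3 + 4*s**2 + 5)/3 + 1.
Check: d/ds[-sqrt(6)*sqrt(s**2 + 1)/2 - 4*log(s**4/3 + 4*s**2 + 5)/3 + 1] = (-3*sqrt(6)*s**5 - 32*s**3*sqrt(s**2 + 1) - 36*sqrt(6)*s**3 - 192*s*sqrt(s**2 + 1) - 45*sqrt(6)*s)/(6*s**4*sqrt(s**2 + 1) + 72*s**2*sqrt(s**2 + 1) + 90*sqrt(s**2 + 1)) = G'(s).

G(s) = -sqrt(6)*sqrt(s**2 + 1)/2 - 4*log(s**4/3 + 4*s**2 + 5)/3 + 1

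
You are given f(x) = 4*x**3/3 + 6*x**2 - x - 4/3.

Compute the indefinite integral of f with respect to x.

F(x) = x**4/3 + 2*x**3 - x**2/2 - 4*x/3 + C

The integrand splits into summands that can be handled one at a time.
Check: d/dx[x**4/3 + 2*x**3 - x**2/2 - 4*x/3] = 4*x**3/3 + 6*x**2 - x - 4/3 = f(x).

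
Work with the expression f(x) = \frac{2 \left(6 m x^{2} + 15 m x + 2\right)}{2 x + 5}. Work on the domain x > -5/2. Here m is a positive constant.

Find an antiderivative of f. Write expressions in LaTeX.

An antiderivative is F(x) = 3 m x^{2} + 2 \log{\left(x + \frac{5}{2} \right)}.

Check any antiderivative F(x) by computing F'(x) and comparing it with f(x).
Check: d/dx[3 m x^{2} + 2 \log{\left(x + \frac{5}{2} \right)}] = \frac{12 m x^{2} + 30 m x + 4}{2 x + 5}, which equals f(x).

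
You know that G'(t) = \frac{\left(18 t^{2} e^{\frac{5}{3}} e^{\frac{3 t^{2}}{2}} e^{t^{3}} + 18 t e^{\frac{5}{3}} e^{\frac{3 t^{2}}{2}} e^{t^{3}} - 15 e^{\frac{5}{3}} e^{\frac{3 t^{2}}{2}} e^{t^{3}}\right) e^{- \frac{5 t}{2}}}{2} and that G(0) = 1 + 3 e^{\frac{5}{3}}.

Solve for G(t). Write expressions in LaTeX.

G(t) = 3 e^{t^{3} + \frac{3 t^{2}}{2} - \frac{5 t}{2} + \frac{5}{3}} + 1

The substitution u = t^{3} + \frac{3 t^{2}}{2} - \frac{5 t}{2} + \frac{5}{3} works: G'(t) is exactly (dG/du)*(du/dt) for that inner function.
A general antiderivative is 3 e^{t^{3} + \frac{3 t^{2}}{2} - \frac{5 t}{2} + \frac{5}{3}} + C.
The condition gives C = 1 + 3 e^{\frac{5}{3}} - (3 e^{\frac{5}{3}}) = 1.
So G(t) = 3 e^{t^{3} + \frac{3 t^{2}}{2} - \frac{5 t}{2} + \frac{5}{3}} + 1.
Check: d/dt[3 e^{t^{3} + \frac{3 t^{2}}{2} - \frac{5 t}{2} + \frac{5}{3}} + 1] = 9 t^{2} e^{\frac{5}{3}} e^{- \frac{5 t}{2}} e^{\frac{3 t^{2}}{2}} e^{t^{3}} + 9 t e^{\frac{5}{3}} e^{- \frac{5 t}{2}} e^{\frac{3 t^{2}}{2}} e^{t^{3}} - \frac{15 e^{\frac{5}{3}} e^{- \frac{5 t}{2}} e^{\frac{3 t^{2}}{2}} e^{t^{3}}}{2}, which equals G'(t).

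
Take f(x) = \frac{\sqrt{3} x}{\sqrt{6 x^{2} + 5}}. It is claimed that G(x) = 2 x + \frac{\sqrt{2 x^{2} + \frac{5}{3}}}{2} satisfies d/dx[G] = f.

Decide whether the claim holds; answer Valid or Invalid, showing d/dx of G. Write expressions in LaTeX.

d/dx[G] = \frac{\sqrt{3} x + 2 \sqrt{6 x^{2} + 5}}{\sqrt{6 x^{2} + 5}}
d/dx[G] - f(x) = 2 != 0.

Invalid: d/dx[G] - f = 2, which is not 0.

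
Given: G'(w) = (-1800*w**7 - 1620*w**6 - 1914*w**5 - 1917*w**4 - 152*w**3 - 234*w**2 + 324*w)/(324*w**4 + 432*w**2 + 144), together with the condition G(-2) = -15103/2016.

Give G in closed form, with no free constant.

A first test for any G(w): its w-derivative must equal the given G'(w).
A general antiderivative is (-3*w/4 - 1/4)/(3*w**2/2 + 1) - (-5*w**2/3 - w + 3/4)**2/2 + C.
The condition gives C = -15103/2016 - (-15103/2016) = 0.
So G(w) = (-3*w/4 - 1/4)/(3*w**2/2 + 1) - (-5*w**2/3 - w + 3/4)**2/2.
Check: d/dw[(-3*w/4 - 1/4)/(3*w**2/2 + 1) - (-5*w**2/3 - w + 3/4)**2/2] = (-1800*w**7 - 1620*w**6 - 1914*w**5 - 1917*w**4 - 152*w**3 - 234*w**2 + 324*w)/(324*w**4 + 432*w**2 + 144) = G'(w).

G(w) = (-3*w/4 - 1/4)/(3*w**2/2 + 1) - (-5*w**2/3 - w + 3/4)**2/2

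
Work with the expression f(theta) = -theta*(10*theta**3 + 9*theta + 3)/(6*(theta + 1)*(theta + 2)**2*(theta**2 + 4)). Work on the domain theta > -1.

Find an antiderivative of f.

The denominator factors as 6*(theta + 1)*(theta + 2)**2*(theta**2 + 4); partial fractions split f into directly integrable pieces: (34*theta + 121)/(120*(theta**2 + 4)) - 17/(12*(theta + 2)) + 95/(24*(theta + 2)**2) - 8/(15*(theta + 1)).
Check: d/dtheta[(-128*theta*log(theta + 1) - 340*theta*log(theta + 2) + 34*theta*log(theta**2 + 4) + 121*theta*atan(theta/2) - 256*log(theta + 1) - 680*log(theta + 2) + 68*log(theta**2 + 4) + 242*atan(theta/2) - 950)/(240*(theta + 2))] = (-10*theta**4 - 9*theta**2 - 3*theta)/(6*theta**5 + 30*theta**4 + 72*theta**3 + 144*theta**2 + 192*theta + 96), which equals f(theta).

An antiderivative is F(theta) = (-128*theta*log(theta + 1) - 340*theta*log(theta + 2) + 34*theta*log(theta**2 + 4) + 121*theta*atan(theta/2) - 256*log(theta + 1) - 680*log(theta + 2) + 68*log(theta**2 + 4) + 242*atan(theta/2) - 950)/(240*(theta + 2)).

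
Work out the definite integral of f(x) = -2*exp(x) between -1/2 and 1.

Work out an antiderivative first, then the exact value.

Differentiate the proposed F(x) back; it has to land on f(x) exactly.
F(x) = -2*exp(x) is an antiderivative of f.
Check: d/dx[-2*exp(x)] = -2*exp(x) = f(x).
F(1) = -2*exp(1); F(-1/2) = -2*exp(-1/2).
Integral = F(1) - F(-1/2) = -2*exp(1) + 2*exp(-1/2).

Antiderivative: F(x) = -2*exp(x); value = -2*exp(1) + 2*exp(-1/2)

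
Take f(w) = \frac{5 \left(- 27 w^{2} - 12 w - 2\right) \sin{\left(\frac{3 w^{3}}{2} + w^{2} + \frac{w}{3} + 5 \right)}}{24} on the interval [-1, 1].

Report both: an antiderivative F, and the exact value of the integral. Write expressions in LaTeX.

The substitution u = \frac{3 w^{3}}{2} + w^{2} + \frac{w}{3} + 5 works: f is exactly (dF/du)*(du/dw) for that inner function.
F(w) = \frac{5 \cos{\left(\frac{3 w^{3}}{2} + w^{2} + \frac{w}{3} + 5 \right)}}{4} is an antiderivative of f.
Check: d/dw[\frac{5 \cos{\left(\frac{3 w^{3}}{2} + w^{2} + \frac{w}{3} + 5 \right)}}{4}] = - \frac{45 w^{2} \sin{\left(\frac{3 w^{3}}{2} + w^{2} + \frac{w}{3} + 5 \right)}}{8} - \frac{5 w \sin{\left(\frac{3 w^{3}}{2} + w^{2} + \frac{w}{3} + 5 \right)}}{2} - \frac{5 \sin{\left(\frac{3 w^{3}}{2} + w^{2} + \frac{w}{3} + 5 \right)}}{12}, which equals f(w).
F(1) = \frac{5 \cos{\left(\frac{47}{6} \right)}}{4}; F(-1) = \frac{5 \cos{\left(\frac{25}{6} \right)}}{4}.
Integral = F(1) - F(-1) = \frac{5 \cos{\left(\frac{47}{6} \right)}}{4} - \frac{5 \cos{\left(\frac{25}{6} \right)}}{4}.

Antiderivative: F(w) = \frac{5 \cos{\left(\frac{3 w^{3}}{2} + w^{2} + \frac{w}{3} + 5 \right)}}{4}; value = \frac{5 \cos{\left(\frac{47}{6} \right)}}{4} - \frac{5 \cos{\left(\frac{25}{6} \right)}}{4}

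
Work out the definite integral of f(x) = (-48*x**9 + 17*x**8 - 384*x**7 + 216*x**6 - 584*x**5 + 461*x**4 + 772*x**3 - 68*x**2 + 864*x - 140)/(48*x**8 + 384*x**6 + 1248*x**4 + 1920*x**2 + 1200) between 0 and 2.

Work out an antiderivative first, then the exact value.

A first test for any F(x): its x-derivative must equal f(x) identically.
F(x) = (4 - 3*x)*(8*x**5 + 5*x**4 - 3*x**3 - 16*x - 12)/(48*(x**4 + 4*x**2 + 5)) is an antiderivative of f.
Check: d/dx[(4 - 3*x)*(8*x**5 + 5*x**4 - 3*x**3 - 16*x - 12)/(48*(x**4 + 4*x**2 + 5))] = (-48*x**9 + 17*x**8 - 384*x**7 + 216*x**6 - 584*x**5 + 461*x**4 + 772*x**3 - 68*x**2 + 864*x - 140)/(48*x**8 + 384*x**6 + 1248*x**4 + 1920*x**2 + 1200) = f(x).
F(2) = -67/222; F(0) = -1/5.
Integral = F(2) - F(0) = -113/1110.

Antiderivative: F(x) = (4 - 3*x)*(8*x**5 + 5*x**4 - 3*x**3 - 16*x - 12)/(48*(x**4 + 4*x**2 + 5)); value = -113/1110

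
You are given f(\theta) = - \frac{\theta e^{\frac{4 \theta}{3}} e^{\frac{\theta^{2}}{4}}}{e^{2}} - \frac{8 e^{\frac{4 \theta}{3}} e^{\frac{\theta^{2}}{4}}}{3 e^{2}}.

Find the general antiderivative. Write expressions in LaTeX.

F(\theta) = - \frac{2 e^{\frac{4 \theta}{3}} e^{\frac{\theta^{2}}{4}}}{e^{2}} + C

The substitution u = \frac{\theta^{2}}{4} + \frac{4 \theta}{3} - 2 works: f is exactly (dF/du)*(du/d\theta) for that inner function.
Check: d/d\theta[- \frac{2 e^{\frac{4 \theta}{3}} e^{\frac{\theta^{2}}{4}}}{e^{2}}] = \frac{- 3 \theta e^{\frac{4 \theta}{3}} e^{\frac{\theta^{2}}{4}} - 8 e^{\frac{4 \theta}{3}} e^{\frac{\theta^{2}}{4}}}{3 e^{2}}, which equals f(\theta).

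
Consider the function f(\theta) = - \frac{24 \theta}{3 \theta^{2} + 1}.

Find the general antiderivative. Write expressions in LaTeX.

F(\theta) = - 4 \log{\left(3 \theta^{2} + 1 \right)} + C

f matches the chain-rule pattern g'(h)*h' with inner function h(\theta) = 3 \theta^{2} + 1; substituting u = h(\theta) collapses the integral.
Check: d/d\theta[- 4 \log{\left(3 \theta^{2} + 1 \right)}] = - \frac{24 \theta}{3 \theta^{2} + 1} = f(\theta).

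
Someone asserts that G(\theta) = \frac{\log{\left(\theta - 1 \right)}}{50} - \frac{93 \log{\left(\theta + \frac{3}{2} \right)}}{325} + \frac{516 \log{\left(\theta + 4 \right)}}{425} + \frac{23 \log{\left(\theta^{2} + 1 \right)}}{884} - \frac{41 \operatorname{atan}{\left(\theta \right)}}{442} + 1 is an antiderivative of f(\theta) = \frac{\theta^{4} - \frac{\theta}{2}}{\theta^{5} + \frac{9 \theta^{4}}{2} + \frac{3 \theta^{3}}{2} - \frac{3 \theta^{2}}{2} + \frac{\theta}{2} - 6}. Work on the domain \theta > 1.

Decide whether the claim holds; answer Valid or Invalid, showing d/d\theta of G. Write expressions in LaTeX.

d/d\theta[G] = \frac{2 \theta^{4} - \theta}{2 \theta^{5} + 9 \theta^{4} + 3 \theta^{3} - 3 \theta^{2} + \theta - 12}
This equals f(\theta) exactly, so the claim holds.

Valid: G'(\theta) = f(\theta).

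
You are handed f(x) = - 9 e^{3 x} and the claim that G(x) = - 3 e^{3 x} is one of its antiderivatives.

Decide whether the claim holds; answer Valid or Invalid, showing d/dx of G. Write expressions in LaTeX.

d/dx[G] = - 9 e^{3 x}
This equals f(x) exactly, so the claim holds.

Valid - differentiating G returns exactly f.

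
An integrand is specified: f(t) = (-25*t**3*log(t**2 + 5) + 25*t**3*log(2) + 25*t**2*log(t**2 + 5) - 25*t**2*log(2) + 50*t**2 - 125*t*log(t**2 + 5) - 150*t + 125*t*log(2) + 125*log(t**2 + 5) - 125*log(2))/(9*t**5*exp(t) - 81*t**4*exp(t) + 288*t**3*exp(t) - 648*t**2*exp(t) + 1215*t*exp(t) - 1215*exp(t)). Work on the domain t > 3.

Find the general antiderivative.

F(t) = 25*exp(-t)*log(t**2/2 + 5/2)/(9*(t - 3)**2) + C

For F(t) to be correct the identity F'(t) - f(t) = 0 must hold.
Check: d/dt[25*exp(-t)*log(t**2/2 + 5/2)/(9*(t - 3)**2)] = (-25*t**3*log(t**2 + 5) + 25*t**3*log(2) + 25*t**2*log(t**2 + 5) - 25*t**2*log(2) + 50*t**2 - 125*t*log(t**2 + 5) - 150*t + 125*t*log(2) + 125*log(t**2 + 5) - 125*log(2))/(9*t**5*exp(t) - 81*t**4*exp(t) + 288*t**3*exp(t) - 648*t**2*exp(t) + 1215*t*exp(t) - 1215*exp(t)) = f(t).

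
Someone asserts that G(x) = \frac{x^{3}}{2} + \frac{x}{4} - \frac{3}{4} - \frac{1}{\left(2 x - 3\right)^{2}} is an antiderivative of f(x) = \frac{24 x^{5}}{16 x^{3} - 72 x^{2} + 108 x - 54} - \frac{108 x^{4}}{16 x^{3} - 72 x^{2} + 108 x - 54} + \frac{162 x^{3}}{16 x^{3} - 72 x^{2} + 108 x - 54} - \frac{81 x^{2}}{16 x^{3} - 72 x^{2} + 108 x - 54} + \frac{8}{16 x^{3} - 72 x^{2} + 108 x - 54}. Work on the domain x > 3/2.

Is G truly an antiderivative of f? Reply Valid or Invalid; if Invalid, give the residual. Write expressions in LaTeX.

Invalid: d/dx[G] - f = \frac{1}{4}, which is not 0.

d/dx[G] = \frac{48 x^{5} - 216 x^{4} + 332 x^{3} - 198 x^{2} + 54 x - 11}{32 x^{3} - 144 x^{2} + 216 x - 108}
d/dx[G] - f(x) = \frac{1}{4} != 0.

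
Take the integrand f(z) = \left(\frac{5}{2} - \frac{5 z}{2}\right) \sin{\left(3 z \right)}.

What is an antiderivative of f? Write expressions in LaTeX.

An antiderivative F(z) passes only if d/dz[F] lands on f(z) exactly.
Check: d/dz[\frac{5 \left(3 z \cos{\left(3 z \right)} - \sin{\left(3 z \right)} - 3 \cos{\left(3 z \right)}\right)}{18}] = - \frac{5 z \sin{\left(3 z \right)}}{2} + \frac{5 \sin{\left(3 z \right)}}{2}, which equals f(z).

An antiderivative is F(z) = \frac{5 \left(3 z \cos{\left(3 z \right)} - \sin{\left(3 z \right)} - 3 \cos{\left(3 z \right)}\right)}{18}.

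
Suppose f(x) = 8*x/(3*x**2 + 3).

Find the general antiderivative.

F(x) = 2*log(x**4 + 2*x**2 + 1)/3 + C

f matches the chain-rule pattern g'(h)*h' with inner function h(x) = x**4 + 2*x**2 + 1; substituting u = h(x) collapses the integral.
Check: d/dx[2*log(x**4 + 2*x**2 + 1)/3] = 8*x/(3*x**2 + 3) = f(x).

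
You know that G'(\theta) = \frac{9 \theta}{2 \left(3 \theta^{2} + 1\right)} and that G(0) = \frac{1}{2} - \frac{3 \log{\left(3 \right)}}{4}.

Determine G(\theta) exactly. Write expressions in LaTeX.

G(\theta) = \frac{3 \log{\left(\theta^{2} + \frac{1}{3} \right)} + 2}{4}

The substitution u = \theta^{2} + \frac{1}{3} works: G'(\theta) is exactly (dG/du)*(du/d\theta) for that inner function.
A general antiderivative is \frac{3 \log{\left(\theta^{2} + \frac{1}{3} \right)}}{4} + C.
The condition gives C = \frac{1}{2} - \frac{3 \log{\left(3 \right)}}{4} - (- \frac{3 \log{\left(3 \right)}}{4}) = \frac{1}{2}.
So G(\theta) = \frac{3 \log{\left(\theta^{2} + \frac{1}{3} \right)} + 2}{4}.
Check: d/d\theta[\frac{3 \log{\left(\theta^{2} + \frac{1}{3} \right)} + 2}{4}] = \frac{9 \theta}{6 \theta^{2} + 2}, which equals G'(\theta).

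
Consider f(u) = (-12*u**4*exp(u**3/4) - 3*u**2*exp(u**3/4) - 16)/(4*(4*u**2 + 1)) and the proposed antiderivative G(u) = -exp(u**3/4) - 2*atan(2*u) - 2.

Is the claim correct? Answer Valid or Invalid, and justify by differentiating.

Valid - differentiating G returns exactly f.

d/du[G] = (-12*u**4*exp(u**3/4) - 3*u**2*exp(u**3/4) - 16)/(16*u**2 + 4)
This equals f(u) exactly, so the claim holds.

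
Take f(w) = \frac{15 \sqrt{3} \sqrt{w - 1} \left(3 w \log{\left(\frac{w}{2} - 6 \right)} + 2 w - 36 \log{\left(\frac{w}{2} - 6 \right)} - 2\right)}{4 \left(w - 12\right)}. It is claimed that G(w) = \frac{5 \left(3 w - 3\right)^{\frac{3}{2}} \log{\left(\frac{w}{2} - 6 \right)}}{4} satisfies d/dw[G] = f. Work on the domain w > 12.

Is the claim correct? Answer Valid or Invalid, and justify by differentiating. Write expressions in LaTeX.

Invalid: d/dw[G] - f = \frac{- 45 \sqrt{3} w \sqrt{w - 1} \log{\left(\frac{w}{2} - 6 \right)} - 30 \sqrt{3} w \sqrt{w - 1} + 540 \sqrt{3} \sqrt{w - 1} \log{\left(\frac{w}{2} - 6 \right)} + 30 \sqrt{3} \sqrt{w - 1}}{8 w - 96}, which is not 0.

d/dw[G] = \frac{45 \sqrt{3} w \sqrt{w - 1} \log{\left(\frac{w}{2} - 6 \right)} + 30 \sqrt{3} w \sqrt{w - 1} - 540 \sqrt{3} \sqrt{w - 1} \log{\left(\frac{w}{2} - 6 \right)} - 30 \sqrt{3} \sqrt{w - 1}}{8 w - 96}
d/dw[G] - f(w) = \frac{- 45 \sqrt{3} w \sqrt{w - 1} \log{\left(\frac{w}{2} - 6 \right)} - 30 \sqrt{3} w \sqrt{w - 1} + 540 \sqrt{3} \sqrt{w - 1} \log{\left(\frac{w}{2} - 6 \right)} + 30 \sqrt{3} \sqrt{w - 1}}{8 w - 96} != 0.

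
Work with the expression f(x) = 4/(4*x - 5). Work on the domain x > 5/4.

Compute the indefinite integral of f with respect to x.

A candidate is checked by its d/dx: the result must match f(x).
Check: d/dx[log(2*x - 5/2)] = 4/(4*x - 5) = f(x).

F(x) = log(2*x - 5/2) + C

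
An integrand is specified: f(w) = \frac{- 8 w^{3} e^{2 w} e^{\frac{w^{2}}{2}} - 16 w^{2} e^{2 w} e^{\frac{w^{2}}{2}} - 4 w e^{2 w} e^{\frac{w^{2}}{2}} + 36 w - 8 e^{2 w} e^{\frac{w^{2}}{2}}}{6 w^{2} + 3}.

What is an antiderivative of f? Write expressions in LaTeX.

Recover f(w) by differentiating a candidate F(w); any mismatch rules it out.
Check: d/dw[- \frac{4 e^{\frac{w^{2}}{2} + 2 w}}{3} + 3 \log{\left(2 w^{2} + 1 \right)}] = \frac{- 8 w^{3} e^{2 w} e^{\frac{w^{2}}{2}} - 16 w^{2} e^{2 w} e^{\frac{w^{2}}{2}} - 4 w e^{2 w} e^{\frac{w^{2}}{2}} + 36 w - 8 e^{2 w} e^{\frac{w^{2}}{2}}}{6 w^{2} + 3} = f(w).

An antiderivative is F(w) = - \frac{4 e^{\frac{w^{2}}{2} + 2 w}}{3} + 3 \log{\left(2 w^{2} + 1 \right)}.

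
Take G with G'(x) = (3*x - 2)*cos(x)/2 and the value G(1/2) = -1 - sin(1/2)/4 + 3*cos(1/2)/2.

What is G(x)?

G(x) = (3*x*sin(x) - 2*sin(x) + 3*cos(x) - 2)/2

The proposed G(x) is checked by its d/dx: the result must match the given G'(x).
A general antiderivative is 3*x*sin(x)/2 - sin(x) + 3*cos(x)/2 + C.
The condition gives C = -1 - sin(1/2)/4 + 3*cos(1/2)/2 - (-sin(1/2)/4 + 3*cos(1/2)/2) = -1.
So G(x) = (3*x*sin(x) - 2*sin(x) + 3*cos(x) - 2)/2.
Check: d/dx[(3*x*sin(x) - 2*sin(x) + 3*cos(x) - 2)/2] = 3*x*cos(x)/2 - cos(x), which equals G'(x).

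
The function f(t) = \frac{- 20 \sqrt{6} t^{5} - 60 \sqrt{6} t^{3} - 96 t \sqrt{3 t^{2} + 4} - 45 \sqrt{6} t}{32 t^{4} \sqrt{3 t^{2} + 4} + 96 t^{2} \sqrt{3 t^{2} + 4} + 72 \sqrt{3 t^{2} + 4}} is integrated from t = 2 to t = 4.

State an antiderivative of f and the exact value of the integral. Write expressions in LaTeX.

Antiderivative: F(t) = - \frac{10 \sqrt{6} t^{2} \sqrt{3 t^{2} + 4} + 15 \sqrt{6} \sqrt{3 t^{2} + 4} - 72}{24 \left(2 t^{2} + 3\right)}; value = - \frac{5 \sqrt{78}}{12} - \frac{72}{385} + \frac{5 \sqrt{6}}{6}

A first test for any F(t): its t-derivative must equal f(t) identically.
F(t) = - \frac{10 \sqrt{6} t^{2} \sqrt{3 t^{2} + 4} + 15 \sqrt{6} \sqrt{3 t^{2} + 4} - 72}{24 \left(2 t^{2} + 3\right)} is an antiderivative of f.
Check: d/dt[- \frac{10 \sqrt{6} t^{2} \sqrt{3 t^{2} + 4} + 15 \sqrt{6} \sqrt{3 t^{2} + 4} - 72}{24 \left(2 t^{2} + 3\right)}] = \frac{- 20 \sqrt{6} t^{5} - 60 \sqrt{6} t^{3} - 96 t \sqrt{3 t^{2} + 4} - 45 \sqrt{6} t}{32 t^{4} \sqrt{3 t^{2} + 4} + 96 t^{2} \sqrt{3 t^{2} + 4} + 72 \sqrt{3 t^{2} + 4}} = f(t).
F(4) = \frac{3}{35} - \frac{5 \sqrt{78}}{12}; F(2) = \frac{3}{11} - \frac{5 \sqrt{6}}{6}.
Integral = F(4) - F(2) = - \frac{5 \sqrt{78}}{12} - \frac{72}{385} + \frac{5 \sqrt{6}}{6}.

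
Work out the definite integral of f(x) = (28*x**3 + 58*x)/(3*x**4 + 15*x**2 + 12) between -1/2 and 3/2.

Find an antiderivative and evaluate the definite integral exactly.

A first test for any F(x): its x-derivative must equal f(x) identically.
F(x) = 3*log(x**2/2 + 2) + 5*log(3*x**2 + 3)/3 is an antiderivative of f.
Check: d/dx[3*log(x**2/2 + 2) + 5*log(3*x**2 + 3)/3] = (28*x**3 + 58*x)/(3*x**4 + 15*x**2 + 12) = f(x).
F(3/2) = 3*log(25/8) + 5*log(39/4)/3; F(-1/2) = 5*log(15/4)/3 + 3*log(17/8).
Integral = F(3/2) - F(-1/2) = -3*log(17/8) - 5*log(15/4)/3 + 3*log(25/8) + 5*log(39/4)/3.

Antiderivative: F(x) = 3*log(x**2/2 + 2) + 5*log(3*x**2 + 3)/3; value = -3*log(17/8) - 5*log(15/4)/3 + 3*log(25/8) + 5*log(39/4)/3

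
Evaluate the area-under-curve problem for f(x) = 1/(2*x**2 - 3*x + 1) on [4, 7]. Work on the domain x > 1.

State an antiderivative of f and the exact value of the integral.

Factor the denominator ((x - 1)*(2*x - 1)) and decompose: f = -2/(2*x - 1) + 1/(x - 1); each piece integrates to a log, atan, or power term.
F(x) = log(x - 1) - log(x - 1/2) is an antiderivative of f.
Check: d/dx[log(x - 1) - log(x - 1/2)] = 1/(2*x**2 - 3*x + 1) = f(x).
F(7) = -log(13/2) + log(6); F(4) = -log(7/2) + log(3).
Integral = F(7) - F(4) = -log(13/2) - log(3) + log(7/2) + log(6).

Antiderivative: F(x) = log(x - 1) - log(x - 1/2); value = -log(13/2) - log(3) + log(7/2) + log(6)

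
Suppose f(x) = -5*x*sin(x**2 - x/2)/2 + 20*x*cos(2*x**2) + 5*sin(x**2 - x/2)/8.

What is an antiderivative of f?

An antiderivative is F(x) = 5*(4*sin(2*x**2) + cos(x**2 - x/2))/4.

The integrand splits into summands that can be handled one at a time.
Check: d/dx[5*(4*sin(2*x**2) + cos(x**2 - x/2))/4] = -5*x*sin(x**2 - x/2)/2 + 20*x*cos(2*x**2) + 5*sin(x**2 - x/2)/8 = f(x).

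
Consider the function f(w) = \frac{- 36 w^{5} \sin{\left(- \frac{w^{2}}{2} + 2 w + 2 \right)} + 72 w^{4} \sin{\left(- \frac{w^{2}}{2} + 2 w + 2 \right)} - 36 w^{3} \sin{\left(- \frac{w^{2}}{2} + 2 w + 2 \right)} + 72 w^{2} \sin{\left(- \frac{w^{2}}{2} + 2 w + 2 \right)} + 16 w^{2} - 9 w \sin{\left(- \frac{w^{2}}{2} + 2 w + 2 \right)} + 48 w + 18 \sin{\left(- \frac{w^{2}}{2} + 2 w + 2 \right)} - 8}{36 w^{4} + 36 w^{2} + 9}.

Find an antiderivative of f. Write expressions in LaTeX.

An antiderivative F(w) passes only if d/dw[F] lands on f(w) exactly.
Check: d/dw[\frac{- 18 w^{2} \cos{\left(- \frac{w^{2}}{2} + 2 w + 2 \right)} - 8 w - 9 \cos{\left(- \frac{w^{2}}{2} + 2 w + 2 \right)} - 12}{18 w^{2} + 9}] = \frac{- 36 w^{5} \sin{\left(- \frac{w^{2}}{2} + 2 w + 2 \right)} + 72 w^{4} \sin{\left(- \frac{w^{2}}{2} + 2 w + 2 \right)} - 36 w^{3} \sin{\left(- \frac{w^{2}}{2} + 2 w + 2 \right)} + 72 w^{2} \sin{\left(- \frac{w^{2}}{2} + 2 w + 2 \right)} + 16 w^{2} - 9 w \sin{\left(- \frac{w^{2}}{2} + 2 w + 2 \right)} + 48 w + 18 \sin{\left(- \frac{w^{2}}{2} + 2 w + 2 \right)} - 8}{36 w^{4} + 36 w^{2} + 9} = f(w).

An antiderivative is F(w) = \frac{- 18 w^{2} \cos{\left(- \frac{w^{2}}{2} + 2 w + 2 \right)} - 8 w - 9 \cos{\left(- \frac{w^{2}}{2} + 2 w + 2 \right)} - 12}{18 w^{2} + 9}.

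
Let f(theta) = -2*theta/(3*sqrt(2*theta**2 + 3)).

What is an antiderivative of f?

An antiderivative is F(theta) = -sqrt(2*theta**2 + 3)/3.

f matches the chain-rule pattern g'(h)*h' with inner function h(theta) = 2*theta**2 + 3; substituting u = h(theta) collapses the integral.
Check: d/dtheta[-sqrt(2*theta**2 + 3)/3] = -2*theta/(3*sqrt(2*theta**2 + 3)) = f(theta).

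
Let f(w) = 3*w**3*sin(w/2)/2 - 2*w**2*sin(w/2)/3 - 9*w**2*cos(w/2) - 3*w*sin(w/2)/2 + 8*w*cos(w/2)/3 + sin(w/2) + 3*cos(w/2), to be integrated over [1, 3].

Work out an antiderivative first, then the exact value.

f has the shape u'v + uv' for u = -3*w**3 + 4*w**2/3 + 3*w - 2 and v = cos(w/2) — it is the derivative of the product u*v.
F(w) = -3*w**3*cos(w/2) + 4*w**2*cos(w/2)/3 + 3*w*cos(w/2) - 2*cos(w/2) is an antiderivative of f.
Check: d/dw[-3*w**3*cos(w/2) + 4*w**2*cos(w/2)/3 + 3*w*cos(w/2) - 2*cos(w/2)] = 3*w**3*sin(w/2)/2 - 2*w**2*sin(w/2)/3 - 9*w**2*cos(w/2) - 3*w*sin(w/2)/2 + 8*w*cos(w/2)/3 + sin(w/2) + 3*cos(w/2) = f(w).
F(3) = -62*cos(3/2); F(1) = -2*cos(1/2)/3.
Integral = F(3) - F(1) = -62*cos(3/2) + 2*cos(1/2)/3.

Antiderivative: F(w) = -3*w**3*cos(w/2) + 4*w**2*cos(w/2)/3 + 3*w*cos(w/2) - 2*cos(w/2); value = -62*cos(3/2) + 2*cos(1/2)/3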